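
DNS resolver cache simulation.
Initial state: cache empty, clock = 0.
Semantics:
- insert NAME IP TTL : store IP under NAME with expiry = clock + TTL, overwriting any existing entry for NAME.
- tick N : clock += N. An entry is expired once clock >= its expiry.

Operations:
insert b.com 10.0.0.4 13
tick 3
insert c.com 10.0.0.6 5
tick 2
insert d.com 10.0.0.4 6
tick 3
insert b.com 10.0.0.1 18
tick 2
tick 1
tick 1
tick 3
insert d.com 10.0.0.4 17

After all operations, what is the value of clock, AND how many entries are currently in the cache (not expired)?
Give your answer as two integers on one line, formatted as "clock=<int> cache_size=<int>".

Answer: clock=15 cache_size=2

Derivation:
Op 1: insert b.com -> 10.0.0.4 (expiry=0+13=13). clock=0
Op 2: tick 3 -> clock=3.
Op 3: insert c.com -> 10.0.0.6 (expiry=3+5=8). clock=3
Op 4: tick 2 -> clock=5.
Op 5: insert d.com -> 10.0.0.4 (expiry=5+6=11). clock=5
Op 6: tick 3 -> clock=8. purged={c.com}
Op 7: insert b.com -> 10.0.0.1 (expiry=8+18=26). clock=8
Op 8: tick 2 -> clock=10.
Op 9: tick 1 -> clock=11. purged={d.com}
Op 10: tick 1 -> clock=12.
Op 11: tick 3 -> clock=15.
Op 12: insert d.com -> 10.0.0.4 (expiry=15+17=32). clock=15
Final clock = 15
Final cache (unexpired): {b.com,d.com} -> size=2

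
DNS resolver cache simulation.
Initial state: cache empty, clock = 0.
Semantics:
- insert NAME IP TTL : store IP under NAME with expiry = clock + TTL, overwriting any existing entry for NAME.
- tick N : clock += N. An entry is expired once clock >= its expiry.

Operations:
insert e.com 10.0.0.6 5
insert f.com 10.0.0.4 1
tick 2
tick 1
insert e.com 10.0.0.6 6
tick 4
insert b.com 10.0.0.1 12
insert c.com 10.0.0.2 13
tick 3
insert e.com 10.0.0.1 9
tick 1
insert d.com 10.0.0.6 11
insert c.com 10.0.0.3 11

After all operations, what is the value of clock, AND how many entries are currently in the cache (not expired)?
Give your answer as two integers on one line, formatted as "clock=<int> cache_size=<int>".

Answer: clock=11 cache_size=4

Derivation:
Op 1: insert e.com -> 10.0.0.6 (expiry=0+5=5). clock=0
Op 2: insert f.com -> 10.0.0.4 (expiry=0+1=1). clock=0
Op 3: tick 2 -> clock=2. purged={f.com}
Op 4: tick 1 -> clock=3.
Op 5: insert e.com -> 10.0.0.6 (expiry=3+6=9). clock=3
Op 6: tick 4 -> clock=7.
Op 7: insert b.com -> 10.0.0.1 (expiry=7+12=19). clock=7
Op 8: insert c.com -> 10.0.0.2 (expiry=7+13=20). clock=7
Op 9: tick 3 -> clock=10. purged={e.com}
Op 10: insert e.com -> 10.0.0.1 (expiry=10+9=19). clock=10
Op 11: tick 1 -> clock=11.
Op 12: insert d.com -> 10.0.0.6 (expiry=11+11=22). clock=11
Op 13: insert c.com -> 10.0.0.3 (expiry=11+11=22). clock=11
Final clock = 11
Final cache (unexpired): {b.com,c.com,d.com,e.com} -> size=4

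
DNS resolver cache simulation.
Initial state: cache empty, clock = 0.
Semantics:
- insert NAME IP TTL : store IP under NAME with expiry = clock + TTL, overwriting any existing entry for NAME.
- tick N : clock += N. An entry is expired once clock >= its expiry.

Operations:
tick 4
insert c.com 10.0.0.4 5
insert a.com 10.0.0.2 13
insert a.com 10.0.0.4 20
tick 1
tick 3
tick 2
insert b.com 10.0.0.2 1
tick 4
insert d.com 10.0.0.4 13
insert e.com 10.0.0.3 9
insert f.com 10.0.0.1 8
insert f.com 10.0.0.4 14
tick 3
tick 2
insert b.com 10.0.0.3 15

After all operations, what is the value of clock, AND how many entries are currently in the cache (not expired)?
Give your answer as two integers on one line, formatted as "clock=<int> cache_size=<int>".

Op 1: tick 4 -> clock=4.
Op 2: insert c.com -> 10.0.0.4 (expiry=4+5=9). clock=4
Op 3: insert a.com -> 10.0.0.2 (expiry=4+13=17). clock=4
Op 4: insert a.com -> 10.0.0.4 (expiry=4+20=24). clock=4
Op 5: tick 1 -> clock=5.
Op 6: tick 3 -> clock=8.
Op 7: tick 2 -> clock=10. purged={c.com}
Op 8: insert b.com -> 10.0.0.2 (expiry=10+1=11). clock=10
Op 9: tick 4 -> clock=14. purged={b.com}
Op 10: insert d.com -> 10.0.0.4 (expiry=14+13=27). clock=14
Op 11: insert e.com -> 10.0.0.3 (expiry=14+9=23). clock=14
Op 12: insert f.com -> 10.0.0.1 (expiry=14+8=22). clock=14
Op 13: insert f.com -> 10.0.0.4 (expiry=14+14=28). clock=14
Op 14: tick 3 -> clock=17.
Op 15: tick 2 -> clock=19.
Op 16: insert b.com -> 10.0.0.3 (expiry=19+15=34). clock=19
Final clock = 19
Final cache (unexpired): {a.com,b.com,d.com,e.com,f.com} -> size=5

Answer: clock=19 cache_size=5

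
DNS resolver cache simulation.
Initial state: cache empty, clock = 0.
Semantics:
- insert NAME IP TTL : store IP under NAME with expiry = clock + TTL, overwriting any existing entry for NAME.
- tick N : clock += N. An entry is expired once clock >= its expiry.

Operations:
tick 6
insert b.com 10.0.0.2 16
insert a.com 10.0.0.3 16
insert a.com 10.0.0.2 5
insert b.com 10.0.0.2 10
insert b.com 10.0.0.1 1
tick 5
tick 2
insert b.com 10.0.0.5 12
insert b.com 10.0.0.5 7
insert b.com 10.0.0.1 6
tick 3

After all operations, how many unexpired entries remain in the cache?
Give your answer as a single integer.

Op 1: tick 6 -> clock=6.
Op 2: insert b.com -> 10.0.0.2 (expiry=6+16=22). clock=6
Op 3: insert a.com -> 10.0.0.3 (expiry=6+16=22). clock=6
Op 4: insert a.com -> 10.0.0.2 (expiry=6+5=11). clock=6
Op 5: insert b.com -> 10.0.0.2 (expiry=6+10=16). clock=6
Op 6: insert b.com -> 10.0.0.1 (expiry=6+1=7). clock=6
Op 7: tick 5 -> clock=11. purged={a.com,b.com}
Op 8: tick 2 -> clock=13.
Op 9: insert b.com -> 10.0.0.5 (expiry=13+12=25). clock=13
Op 10: insert b.com -> 10.0.0.5 (expiry=13+7=20). clock=13
Op 11: insert b.com -> 10.0.0.1 (expiry=13+6=19). clock=13
Op 12: tick 3 -> clock=16.
Final cache (unexpired): {b.com} -> size=1

Answer: 1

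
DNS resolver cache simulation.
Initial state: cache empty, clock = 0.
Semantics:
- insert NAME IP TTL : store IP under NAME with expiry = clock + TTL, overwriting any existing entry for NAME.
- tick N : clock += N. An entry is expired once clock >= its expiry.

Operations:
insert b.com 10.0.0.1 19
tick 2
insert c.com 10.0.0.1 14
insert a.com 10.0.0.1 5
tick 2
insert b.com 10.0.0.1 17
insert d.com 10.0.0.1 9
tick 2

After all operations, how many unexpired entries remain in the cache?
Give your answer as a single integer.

Answer: 4

Derivation:
Op 1: insert b.com -> 10.0.0.1 (expiry=0+19=19). clock=0
Op 2: tick 2 -> clock=2.
Op 3: insert c.com -> 10.0.0.1 (expiry=2+14=16). clock=2
Op 4: insert a.com -> 10.0.0.1 (expiry=2+5=7). clock=2
Op 5: tick 2 -> clock=4.
Op 6: insert b.com -> 10.0.0.1 (expiry=4+17=21). clock=4
Op 7: insert d.com -> 10.0.0.1 (expiry=4+9=13). clock=4
Op 8: tick 2 -> clock=6.
Final cache (unexpired): {a.com,b.com,c.com,d.com} -> size=4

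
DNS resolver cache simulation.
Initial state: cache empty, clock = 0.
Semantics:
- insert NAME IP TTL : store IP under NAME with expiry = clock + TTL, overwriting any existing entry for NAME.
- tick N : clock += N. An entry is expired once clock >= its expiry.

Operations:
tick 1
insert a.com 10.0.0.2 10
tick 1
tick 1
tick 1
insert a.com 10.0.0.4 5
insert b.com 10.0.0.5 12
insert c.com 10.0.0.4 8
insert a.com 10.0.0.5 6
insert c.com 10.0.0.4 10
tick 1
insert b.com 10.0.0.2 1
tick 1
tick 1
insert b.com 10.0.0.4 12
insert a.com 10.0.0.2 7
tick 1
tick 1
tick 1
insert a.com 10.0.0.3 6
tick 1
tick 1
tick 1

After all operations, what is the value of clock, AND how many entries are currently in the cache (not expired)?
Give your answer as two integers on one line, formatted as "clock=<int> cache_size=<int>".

Op 1: tick 1 -> clock=1.
Op 2: insert a.com -> 10.0.0.2 (expiry=1+10=11). clock=1
Op 3: tick 1 -> clock=2.
Op 4: tick 1 -> clock=3.
Op 5: tick 1 -> clock=4.
Op 6: insert a.com -> 10.0.0.4 (expiry=4+5=9). clock=4
Op 7: insert b.com -> 10.0.0.5 (expiry=4+12=16). clock=4
Op 8: insert c.com -> 10.0.0.4 (expiry=4+8=12). clock=4
Op 9: insert a.com -> 10.0.0.5 (expiry=4+6=10). clock=4
Op 10: insert c.com -> 10.0.0.4 (expiry=4+10=14). clock=4
Op 11: tick 1 -> clock=5.
Op 12: insert b.com -> 10.0.0.2 (expiry=5+1=6). clock=5
Op 13: tick 1 -> clock=6. purged={b.com}
Op 14: tick 1 -> clock=7.
Op 15: insert b.com -> 10.0.0.4 (expiry=7+12=19). clock=7
Op 16: insert a.com -> 10.0.0.2 (expiry=7+7=14). clock=7
Op 17: tick 1 -> clock=8.
Op 18: tick 1 -> clock=9.
Op 19: tick 1 -> clock=10.
Op 20: insert a.com -> 10.0.0.3 (expiry=10+6=16). clock=10
Op 21: tick 1 -> clock=11.
Op 22: tick 1 -> clock=12.
Op 23: tick 1 -> clock=13.
Final clock = 13
Final cache (unexpired): {a.com,b.com,c.com} -> size=3

Answer: clock=13 cache_size=3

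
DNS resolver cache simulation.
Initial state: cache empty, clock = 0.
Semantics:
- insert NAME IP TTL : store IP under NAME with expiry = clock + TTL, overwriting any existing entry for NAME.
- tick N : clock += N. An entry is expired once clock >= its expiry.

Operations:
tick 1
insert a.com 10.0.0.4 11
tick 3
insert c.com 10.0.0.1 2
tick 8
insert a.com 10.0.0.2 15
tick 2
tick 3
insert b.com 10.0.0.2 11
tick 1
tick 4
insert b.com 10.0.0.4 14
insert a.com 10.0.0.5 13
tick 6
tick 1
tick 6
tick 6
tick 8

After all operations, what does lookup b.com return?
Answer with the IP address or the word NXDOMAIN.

Answer: NXDOMAIN

Derivation:
Op 1: tick 1 -> clock=1.
Op 2: insert a.com -> 10.0.0.4 (expiry=1+11=12). clock=1
Op 3: tick 3 -> clock=4.
Op 4: insert c.com -> 10.0.0.1 (expiry=4+2=6). clock=4
Op 5: tick 8 -> clock=12. purged={a.com,c.com}
Op 6: insert a.com -> 10.0.0.2 (expiry=12+15=27). clock=12
Op 7: tick 2 -> clock=14.
Op 8: tick 3 -> clock=17.
Op 9: insert b.com -> 10.0.0.2 (expiry=17+11=28). clock=17
Op 10: tick 1 -> clock=18.
Op 11: tick 4 -> clock=22.
Op 12: insert b.com -> 10.0.0.4 (expiry=22+14=36). clock=22
Op 13: insert a.com -> 10.0.0.5 (expiry=22+13=35). clock=22
Op 14: tick 6 -> clock=28.
Op 15: tick 1 -> clock=29.
Op 16: tick 6 -> clock=35. purged={a.com}
Op 17: tick 6 -> clock=41. purged={b.com}
Op 18: tick 8 -> clock=49.
lookup b.com: not in cache (expired or never inserted)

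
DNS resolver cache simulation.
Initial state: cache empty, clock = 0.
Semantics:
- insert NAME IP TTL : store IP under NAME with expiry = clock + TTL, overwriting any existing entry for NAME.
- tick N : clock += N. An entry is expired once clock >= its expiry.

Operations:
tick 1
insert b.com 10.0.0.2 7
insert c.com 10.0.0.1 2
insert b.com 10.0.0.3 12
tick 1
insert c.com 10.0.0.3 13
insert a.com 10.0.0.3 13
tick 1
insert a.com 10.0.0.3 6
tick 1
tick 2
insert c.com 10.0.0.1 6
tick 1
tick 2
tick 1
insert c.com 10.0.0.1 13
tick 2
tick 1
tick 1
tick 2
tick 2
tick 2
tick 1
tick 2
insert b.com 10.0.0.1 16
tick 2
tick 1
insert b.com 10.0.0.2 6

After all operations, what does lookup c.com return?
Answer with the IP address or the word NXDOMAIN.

Op 1: tick 1 -> clock=1.
Op 2: insert b.com -> 10.0.0.2 (expiry=1+7=8). clock=1
Op 3: insert c.com -> 10.0.0.1 (expiry=1+2=3). clock=1
Op 4: insert b.com -> 10.0.0.3 (expiry=1+12=13). clock=1
Op 5: tick 1 -> clock=2.
Op 6: insert c.com -> 10.0.0.3 (expiry=2+13=15). clock=2
Op 7: insert a.com -> 10.0.0.3 (expiry=2+13=15). clock=2
Op 8: tick 1 -> clock=3.
Op 9: insert a.com -> 10.0.0.3 (expiry=3+6=9). clock=3
Op 10: tick 1 -> clock=4.
Op 11: tick 2 -> clock=6.
Op 12: insert c.com -> 10.0.0.1 (expiry=6+6=12). clock=6
Op 13: tick 1 -> clock=7.
Op 14: tick 2 -> clock=9. purged={a.com}
Op 15: tick 1 -> clock=10.
Op 16: insert c.com -> 10.0.0.1 (expiry=10+13=23). clock=10
Op 17: tick 2 -> clock=12.
Op 18: tick 1 -> clock=13. purged={b.com}
Op 19: tick 1 -> clock=14.
Op 20: tick 2 -> clock=16.
Op 21: tick 2 -> clock=18.
Op 22: tick 2 -> clock=20.
Op 23: tick 1 -> clock=21.
Op 24: tick 2 -> clock=23. purged={c.com}
Op 25: insert b.com -> 10.0.0.1 (expiry=23+16=39). clock=23
Op 26: tick 2 -> clock=25.
Op 27: tick 1 -> clock=26.
Op 28: insert b.com -> 10.0.0.2 (expiry=26+6=32). clock=26
lookup c.com: not in cache (expired or never inserted)

Answer: NXDOMAIN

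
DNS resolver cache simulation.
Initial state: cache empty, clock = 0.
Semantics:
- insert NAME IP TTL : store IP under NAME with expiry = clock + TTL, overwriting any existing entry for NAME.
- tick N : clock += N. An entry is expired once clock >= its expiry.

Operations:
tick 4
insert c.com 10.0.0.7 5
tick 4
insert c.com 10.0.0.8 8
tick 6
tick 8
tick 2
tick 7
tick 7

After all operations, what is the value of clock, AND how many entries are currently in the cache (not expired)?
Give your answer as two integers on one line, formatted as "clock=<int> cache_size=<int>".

Op 1: tick 4 -> clock=4.
Op 2: insert c.com -> 10.0.0.7 (expiry=4+5=9). clock=4
Op 3: tick 4 -> clock=8.
Op 4: insert c.com -> 10.0.0.8 (expiry=8+8=16). clock=8
Op 5: tick 6 -> clock=14.
Op 6: tick 8 -> clock=22. purged={c.com}
Op 7: tick 2 -> clock=24.
Op 8: tick 7 -> clock=31.
Op 9: tick 7 -> clock=38.
Final clock = 38
Final cache (unexpired): {} -> size=0

Answer: clock=38 cache_size=0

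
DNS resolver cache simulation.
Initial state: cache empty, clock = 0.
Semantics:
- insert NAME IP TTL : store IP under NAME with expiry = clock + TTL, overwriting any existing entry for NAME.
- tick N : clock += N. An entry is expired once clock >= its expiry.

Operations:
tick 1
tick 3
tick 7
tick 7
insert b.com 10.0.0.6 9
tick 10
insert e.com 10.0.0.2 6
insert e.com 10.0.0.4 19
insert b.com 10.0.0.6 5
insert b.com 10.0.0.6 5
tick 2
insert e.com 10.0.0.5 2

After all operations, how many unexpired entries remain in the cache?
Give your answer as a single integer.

Op 1: tick 1 -> clock=1.
Op 2: tick 3 -> clock=4.
Op 3: tick 7 -> clock=11.
Op 4: tick 7 -> clock=18.
Op 5: insert b.com -> 10.0.0.6 (expiry=18+9=27). clock=18
Op 6: tick 10 -> clock=28. purged={b.com}
Op 7: insert e.com -> 10.0.0.2 (expiry=28+6=34). clock=28
Op 8: insert e.com -> 10.0.0.4 (expiry=28+19=47). clock=28
Op 9: insert b.com -> 10.0.0.6 (expiry=28+5=33). clock=28
Op 10: insert b.com -> 10.0.0.6 (expiry=28+5=33). clock=28
Op 11: tick 2 -> clock=30.
Op 12: insert e.com -> 10.0.0.5 (expiry=30+2=32). clock=30
Final cache (unexpired): {b.com,e.com} -> size=2

Answer: 2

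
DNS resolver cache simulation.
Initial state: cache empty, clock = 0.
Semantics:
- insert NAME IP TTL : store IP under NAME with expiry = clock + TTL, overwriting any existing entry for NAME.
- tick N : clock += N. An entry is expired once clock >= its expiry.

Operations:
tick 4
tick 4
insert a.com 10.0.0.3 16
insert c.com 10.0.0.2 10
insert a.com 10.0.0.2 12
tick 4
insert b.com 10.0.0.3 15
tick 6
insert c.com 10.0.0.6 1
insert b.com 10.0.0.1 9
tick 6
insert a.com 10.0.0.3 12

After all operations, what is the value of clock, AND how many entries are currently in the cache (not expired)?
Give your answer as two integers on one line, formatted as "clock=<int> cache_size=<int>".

Op 1: tick 4 -> clock=4.
Op 2: tick 4 -> clock=8.
Op 3: insert a.com -> 10.0.0.3 (expiry=8+16=24). clock=8
Op 4: insert c.com -> 10.0.0.2 (expiry=8+10=18). clock=8
Op 5: insert a.com -> 10.0.0.2 (expiry=8+12=20). clock=8
Op 6: tick 4 -> clock=12.
Op 7: insert b.com -> 10.0.0.3 (expiry=12+15=27). clock=12
Op 8: tick 6 -> clock=18. purged={c.com}
Op 9: insert c.com -> 10.0.0.6 (expiry=18+1=19). clock=18
Op 10: insert b.com -> 10.0.0.1 (expiry=18+9=27). clock=18
Op 11: tick 6 -> clock=24. purged={a.com,c.com}
Op 12: insert a.com -> 10.0.0.3 (expiry=24+12=36). clock=24
Final clock = 24
Final cache (unexpired): {a.com,b.com} -> size=2

Answer: clock=24 cache_size=2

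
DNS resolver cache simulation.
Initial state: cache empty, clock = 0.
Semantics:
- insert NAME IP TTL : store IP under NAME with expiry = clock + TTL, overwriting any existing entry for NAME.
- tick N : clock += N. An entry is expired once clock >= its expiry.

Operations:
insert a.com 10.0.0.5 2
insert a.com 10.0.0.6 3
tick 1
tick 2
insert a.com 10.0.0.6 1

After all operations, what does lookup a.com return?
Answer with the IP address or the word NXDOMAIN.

Answer: 10.0.0.6

Derivation:
Op 1: insert a.com -> 10.0.0.5 (expiry=0+2=2). clock=0
Op 2: insert a.com -> 10.0.0.6 (expiry=0+3=3). clock=0
Op 3: tick 1 -> clock=1.
Op 4: tick 2 -> clock=3. purged={a.com}
Op 5: insert a.com -> 10.0.0.6 (expiry=3+1=4). clock=3
lookup a.com: present, ip=10.0.0.6 expiry=4 > clock=3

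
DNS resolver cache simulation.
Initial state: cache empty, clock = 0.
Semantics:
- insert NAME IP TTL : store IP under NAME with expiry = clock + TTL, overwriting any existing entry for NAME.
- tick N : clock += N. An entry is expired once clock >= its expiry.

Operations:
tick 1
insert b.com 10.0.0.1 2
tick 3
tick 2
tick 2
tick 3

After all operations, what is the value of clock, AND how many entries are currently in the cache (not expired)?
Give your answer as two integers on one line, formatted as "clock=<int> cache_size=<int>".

Op 1: tick 1 -> clock=1.
Op 2: insert b.com -> 10.0.0.1 (expiry=1+2=3). clock=1
Op 3: tick 3 -> clock=4. purged={b.com}
Op 4: tick 2 -> clock=6.
Op 5: tick 2 -> clock=8.
Op 6: tick 3 -> clock=11.
Final clock = 11
Final cache (unexpired): {} -> size=0

Answer: clock=11 cache_size=0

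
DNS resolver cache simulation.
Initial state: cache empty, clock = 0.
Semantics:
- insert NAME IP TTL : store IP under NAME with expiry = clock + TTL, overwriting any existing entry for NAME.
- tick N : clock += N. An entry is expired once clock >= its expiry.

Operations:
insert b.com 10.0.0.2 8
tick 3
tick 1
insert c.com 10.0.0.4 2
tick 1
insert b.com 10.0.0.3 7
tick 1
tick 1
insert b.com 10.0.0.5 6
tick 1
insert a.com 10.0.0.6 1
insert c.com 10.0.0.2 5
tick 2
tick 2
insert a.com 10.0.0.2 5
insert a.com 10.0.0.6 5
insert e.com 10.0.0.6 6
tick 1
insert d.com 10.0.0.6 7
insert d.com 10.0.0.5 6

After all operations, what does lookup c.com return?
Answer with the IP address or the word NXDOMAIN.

Answer: NXDOMAIN

Derivation:
Op 1: insert b.com -> 10.0.0.2 (expiry=0+8=8). clock=0
Op 2: tick 3 -> clock=3.
Op 3: tick 1 -> clock=4.
Op 4: insert c.com -> 10.0.0.4 (expiry=4+2=6). clock=4
Op 5: tick 1 -> clock=5.
Op 6: insert b.com -> 10.0.0.3 (expiry=5+7=12). clock=5
Op 7: tick 1 -> clock=6. purged={c.com}
Op 8: tick 1 -> clock=7.
Op 9: insert b.com -> 10.0.0.5 (expiry=7+6=13). clock=7
Op 10: tick 1 -> clock=8.
Op 11: insert a.com -> 10.0.0.6 (expiry=8+1=9). clock=8
Op 12: insert c.com -> 10.0.0.2 (expiry=8+5=13). clock=8
Op 13: tick 2 -> clock=10. purged={a.com}
Op 14: tick 2 -> clock=12.
Op 15: insert a.com -> 10.0.0.2 (expiry=12+5=17). clock=12
Op 16: insert a.com -> 10.0.0.6 (expiry=12+5=17). clock=12
Op 17: insert e.com -> 10.0.0.6 (expiry=12+6=18). clock=12
Op 18: tick 1 -> clock=13. purged={b.com,c.com}
Op 19: insert d.com -> 10.0.0.6 (expiry=13+7=20). clock=13
Op 20: insert d.com -> 10.0.0.5 (expiry=13+6=19). clock=13
lookup c.com: not in cache (expired or never inserted)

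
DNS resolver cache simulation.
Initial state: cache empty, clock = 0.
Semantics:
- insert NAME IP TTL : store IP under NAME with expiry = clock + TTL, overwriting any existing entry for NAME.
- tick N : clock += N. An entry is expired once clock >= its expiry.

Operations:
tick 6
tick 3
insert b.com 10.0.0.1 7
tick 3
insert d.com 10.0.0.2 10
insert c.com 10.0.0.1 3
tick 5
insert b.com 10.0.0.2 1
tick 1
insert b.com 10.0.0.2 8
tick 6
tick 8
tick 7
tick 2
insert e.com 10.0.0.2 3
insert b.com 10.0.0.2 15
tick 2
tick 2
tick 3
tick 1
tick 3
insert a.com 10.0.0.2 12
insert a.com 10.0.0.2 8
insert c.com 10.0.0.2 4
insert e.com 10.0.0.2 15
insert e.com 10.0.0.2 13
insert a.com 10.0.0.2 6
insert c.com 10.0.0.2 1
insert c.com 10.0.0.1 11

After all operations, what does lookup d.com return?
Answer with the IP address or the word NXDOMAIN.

Answer: NXDOMAIN

Derivation:
Op 1: tick 6 -> clock=6.
Op 2: tick 3 -> clock=9.
Op 3: insert b.com -> 10.0.0.1 (expiry=9+7=16). clock=9
Op 4: tick 3 -> clock=12.
Op 5: insert d.com -> 10.0.0.2 (expiry=12+10=22). clock=12
Op 6: insert c.com -> 10.0.0.1 (expiry=12+3=15). clock=12
Op 7: tick 5 -> clock=17. purged={b.com,c.com}
Op 8: insert b.com -> 10.0.0.2 (expiry=17+1=18). clock=17
Op 9: tick 1 -> clock=18. purged={b.com}
Op 10: insert b.com -> 10.0.0.2 (expiry=18+8=26). clock=18
Op 11: tick 6 -> clock=24. purged={d.com}
Op 12: tick 8 -> clock=32. purged={b.com}
Op 13: tick 7 -> clock=39.
Op 14: tick 2 -> clock=41.
Op 15: insert e.com -> 10.0.0.2 (expiry=41+3=44). clock=41
Op 16: insert b.com -> 10.0.0.2 (expiry=41+15=56). clock=41
Op 17: tick 2 -> clock=43.
Op 18: tick 2 -> clock=45. purged={e.com}
Op 19: tick 3 -> clock=48.
Op 20: tick 1 -> clock=49.
Op 21: tick 3 -> clock=52.
Op 22: insert a.com -> 10.0.0.2 (expiry=52+12=64). clock=52
Op 23: insert a.com -> 10.0.0.2 (expiry=52+8=60). clock=52
Op 24: insert c.com -> 10.0.0.2 (expiry=52+4=56). clock=52
Op 25: insert e.com -> 10.0.0.2 (expiry=52+15=67). clock=52
Op 26: insert e.com -> 10.0.0.2 (expiry=52+13=65). clock=52
Op 27: insert a.com -> 10.0.0.2 (expiry=52+6=58). clock=52
Op 28: insert c.com -> 10.0.0.2 (expiry=52+1=53). clock=52
Op 29: insert c.com -> 10.0.0.1 (expiry=52+11=63). clock=52
lookup d.com: not in cache (expired or never inserted)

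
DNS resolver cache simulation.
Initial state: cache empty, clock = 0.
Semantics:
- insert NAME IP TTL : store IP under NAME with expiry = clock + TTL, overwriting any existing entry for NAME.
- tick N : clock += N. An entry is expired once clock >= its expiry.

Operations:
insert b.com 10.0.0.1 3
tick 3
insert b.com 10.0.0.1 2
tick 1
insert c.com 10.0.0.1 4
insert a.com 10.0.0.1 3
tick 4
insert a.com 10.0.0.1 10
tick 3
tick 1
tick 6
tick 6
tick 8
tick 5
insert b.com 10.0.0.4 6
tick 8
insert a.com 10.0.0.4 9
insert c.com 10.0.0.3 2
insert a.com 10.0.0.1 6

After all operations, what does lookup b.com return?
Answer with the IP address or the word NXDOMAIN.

Op 1: insert b.com -> 10.0.0.1 (expiry=0+3=3). clock=0
Op 2: tick 3 -> clock=3. purged={b.com}
Op 3: insert b.com -> 10.0.0.1 (expiry=3+2=5). clock=3
Op 4: tick 1 -> clock=4.
Op 5: insert c.com -> 10.0.0.1 (expiry=4+4=8). clock=4
Op 6: insert a.com -> 10.0.0.1 (expiry=4+3=7). clock=4
Op 7: tick 4 -> clock=8. purged={a.com,b.com,c.com}
Op 8: insert a.com -> 10.0.0.1 (expiry=8+10=18). clock=8
Op 9: tick 3 -> clock=11.
Op 10: tick 1 -> clock=12.
Op 11: tick 6 -> clock=18. purged={a.com}
Op 12: tick 6 -> clock=24.
Op 13: tick 8 -> clock=32.
Op 14: tick 5 -> clock=37.
Op 15: insert b.com -> 10.0.0.4 (expiry=37+6=43). clock=37
Op 16: tick 8 -> clock=45. purged={b.com}
Op 17: insert a.com -> 10.0.0.4 (expiry=45+9=54). clock=45
Op 18: insert c.com -> 10.0.0.3 (expiry=45+2=47). clock=45
Op 19: insert a.com -> 10.0.0.1 (expiry=45+6=51). clock=45
lookup b.com: not in cache (expired or never inserted)

Answer: NXDOMAIN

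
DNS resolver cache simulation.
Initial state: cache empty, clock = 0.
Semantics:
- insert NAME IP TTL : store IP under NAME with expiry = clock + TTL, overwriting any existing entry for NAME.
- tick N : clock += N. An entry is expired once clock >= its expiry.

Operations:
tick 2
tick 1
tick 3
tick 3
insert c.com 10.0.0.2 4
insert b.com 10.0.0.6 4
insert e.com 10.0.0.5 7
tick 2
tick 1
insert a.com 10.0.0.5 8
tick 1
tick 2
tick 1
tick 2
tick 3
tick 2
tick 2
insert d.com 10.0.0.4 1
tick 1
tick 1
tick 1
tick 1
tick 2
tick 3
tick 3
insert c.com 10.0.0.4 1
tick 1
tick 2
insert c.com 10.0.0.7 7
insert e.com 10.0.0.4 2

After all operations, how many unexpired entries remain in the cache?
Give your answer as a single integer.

Op 1: tick 2 -> clock=2.
Op 2: tick 1 -> clock=3.
Op 3: tick 3 -> clock=6.
Op 4: tick 3 -> clock=9.
Op 5: insert c.com -> 10.0.0.2 (expiry=9+4=13). clock=9
Op 6: insert b.com -> 10.0.0.6 (expiry=9+4=13). clock=9
Op 7: insert e.com -> 10.0.0.5 (expiry=9+7=16). clock=9
Op 8: tick 2 -> clock=11.
Op 9: tick 1 -> clock=12.
Op 10: insert a.com -> 10.0.0.5 (expiry=12+8=20). clock=12
Op 11: tick 1 -> clock=13. purged={b.com,c.com}
Op 12: tick 2 -> clock=15.
Op 13: tick 1 -> clock=16. purged={e.com}
Op 14: tick 2 -> clock=18.
Op 15: tick 3 -> clock=21. purged={a.com}
Op 16: tick 2 -> clock=23.
Op 17: tick 2 -> clock=25.
Op 18: insert d.com -> 10.0.0.4 (expiry=25+1=26). clock=25
Op 19: tick 1 -> clock=26. purged={d.com}
Op 20: tick 1 -> clock=27.
Op 21: tick 1 -> clock=28.
Op 22: tick 1 -> clock=29.
Op 23: tick 2 -> clock=31.
Op 24: tick 3 -> clock=34.
Op 25: tick 3 -> clock=37.
Op 26: insert c.com -> 10.0.0.4 (expiry=37+1=38). clock=37
Op 27: tick 1 -> clock=38. purged={c.com}
Op 28: tick 2 -> clock=40.
Op 29: insert c.com -> 10.0.0.7 (expiry=40+7=47). clock=40
Op 30: insert e.com -> 10.0.0.4 (expiry=40+2=42). clock=40
Final cache (unexpired): {c.com,e.com} -> size=2

Answer: 2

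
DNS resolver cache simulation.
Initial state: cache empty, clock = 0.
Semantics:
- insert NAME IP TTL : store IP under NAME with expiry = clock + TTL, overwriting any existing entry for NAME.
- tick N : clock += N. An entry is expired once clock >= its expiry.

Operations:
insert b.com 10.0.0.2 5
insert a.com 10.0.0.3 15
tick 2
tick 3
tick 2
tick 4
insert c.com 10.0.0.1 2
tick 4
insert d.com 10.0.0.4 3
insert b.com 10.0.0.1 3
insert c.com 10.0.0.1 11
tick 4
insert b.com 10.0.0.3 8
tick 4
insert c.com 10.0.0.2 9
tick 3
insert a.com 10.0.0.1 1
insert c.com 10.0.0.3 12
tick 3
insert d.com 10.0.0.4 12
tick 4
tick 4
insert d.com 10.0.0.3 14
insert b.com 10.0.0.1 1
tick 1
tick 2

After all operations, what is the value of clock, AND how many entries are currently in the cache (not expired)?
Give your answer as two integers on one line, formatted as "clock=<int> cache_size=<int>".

Op 1: insert b.com -> 10.0.0.2 (expiry=0+5=5). clock=0
Op 2: insert a.com -> 10.0.0.3 (expiry=0+15=15). clock=0
Op 3: tick 2 -> clock=2.
Op 4: tick 3 -> clock=5. purged={b.com}
Op 5: tick 2 -> clock=7.
Op 6: tick 4 -> clock=11.
Op 7: insert c.com -> 10.0.0.1 (expiry=11+2=13). clock=11
Op 8: tick 4 -> clock=15. purged={a.com,c.com}
Op 9: insert d.com -> 10.0.0.4 (expiry=15+3=18). clock=15
Op 10: insert b.com -> 10.0.0.1 (expiry=15+3=18). clock=15
Op 11: insert c.com -> 10.0.0.1 (expiry=15+11=26). clock=15
Op 12: tick 4 -> clock=19. purged={b.com,d.com}
Op 13: insert b.com -> 10.0.0.3 (expiry=19+8=27). clock=19
Op 14: tick 4 -> clock=23.
Op 15: insert c.com -> 10.0.0.2 (expiry=23+9=32). clock=23
Op 16: tick 3 -> clock=26.
Op 17: insert a.com -> 10.0.0.1 (expiry=26+1=27). clock=26
Op 18: insert c.com -> 10.0.0.3 (expiry=26+12=38). clock=26
Op 19: tick 3 -> clock=29. purged={a.com,b.com}
Op 20: insert d.com -> 10.0.0.4 (expiry=29+12=41). clock=29
Op 21: tick 4 -> clock=33.
Op 22: tick 4 -> clock=37.
Op 23: insert d.com -> 10.0.0.3 (expiry=37+14=51). clock=37
Op 24: insert b.com -> 10.0.0.1 (expiry=37+1=38). clock=37
Op 25: tick 1 -> clock=38. purged={b.com,c.com}
Op 26: tick 2 -> clock=40.
Final clock = 40
Final cache (unexpired): {d.com} -> size=1

Answer: clock=40 cache_size=1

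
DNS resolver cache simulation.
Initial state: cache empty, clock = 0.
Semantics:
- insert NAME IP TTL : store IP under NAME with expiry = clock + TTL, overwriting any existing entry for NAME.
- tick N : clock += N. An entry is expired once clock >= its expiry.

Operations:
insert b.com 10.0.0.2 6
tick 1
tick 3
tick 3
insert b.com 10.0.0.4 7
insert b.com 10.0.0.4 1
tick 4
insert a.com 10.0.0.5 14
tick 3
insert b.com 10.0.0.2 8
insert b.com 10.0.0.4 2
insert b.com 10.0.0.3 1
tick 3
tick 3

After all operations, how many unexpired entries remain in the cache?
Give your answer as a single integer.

Answer: 1

Derivation:
Op 1: insert b.com -> 10.0.0.2 (expiry=0+6=6). clock=0
Op 2: tick 1 -> clock=1.
Op 3: tick 3 -> clock=4.
Op 4: tick 3 -> clock=7. purged={b.com}
Op 5: insert b.com -> 10.0.0.4 (expiry=7+7=14). clock=7
Op 6: insert b.com -> 10.0.0.4 (expiry=7+1=8). clock=7
Op 7: tick 4 -> clock=11. purged={b.com}
Op 8: insert a.com -> 10.0.0.5 (expiry=11+14=25). clock=11
Op 9: tick 3 -> clock=14.
Op 10: insert b.com -> 10.0.0.2 (expiry=14+8=22). clock=14
Op 11: insert b.com -> 10.0.0.4 (expiry=14+2=16). clock=14
Op 12: insert b.com -> 10.0.0.3 (expiry=14+1=15). clock=14
Op 13: tick 3 -> clock=17. purged={b.com}
Op 14: tick 3 -> clock=20.
Final cache (unexpired): {a.com} -> size=1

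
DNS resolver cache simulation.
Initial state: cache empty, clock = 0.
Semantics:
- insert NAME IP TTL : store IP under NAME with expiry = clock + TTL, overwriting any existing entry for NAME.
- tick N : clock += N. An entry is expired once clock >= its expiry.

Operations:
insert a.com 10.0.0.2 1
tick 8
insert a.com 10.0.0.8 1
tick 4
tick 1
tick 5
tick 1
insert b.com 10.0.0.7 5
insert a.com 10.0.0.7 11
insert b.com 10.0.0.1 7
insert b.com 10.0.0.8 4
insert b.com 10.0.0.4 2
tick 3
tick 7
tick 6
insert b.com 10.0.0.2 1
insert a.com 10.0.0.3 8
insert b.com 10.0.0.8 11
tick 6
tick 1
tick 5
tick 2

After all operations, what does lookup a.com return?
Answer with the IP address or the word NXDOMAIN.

Answer: NXDOMAIN

Derivation:
Op 1: insert a.com -> 10.0.0.2 (expiry=0+1=1). clock=0
Op 2: tick 8 -> clock=8. purged={a.com}
Op 3: insert a.com -> 10.0.0.8 (expiry=8+1=9). clock=8
Op 4: tick 4 -> clock=12. purged={a.com}
Op 5: tick 1 -> clock=13.
Op 6: tick 5 -> clock=18.
Op 7: tick 1 -> clock=19.
Op 8: insert b.com -> 10.0.0.7 (expiry=19+5=24). clock=19
Op 9: insert a.com -> 10.0.0.7 (expiry=19+11=30). clock=19
Op 10: insert b.com -> 10.0.0.1 (expiry=19+7=26). clock=19
Op 11: insert b.com -> 10.0.0.8 (expiry=19+4=23). clock=19
Op 12: insert b.com -> 10.0.0.4 (expiry=19+2=21). clock=19
Op 13: tick 3 -> clock=22. purged={b.com}
Op 14: tick 7 -> clock=29.
Op 15: tick 6 -> clock=35. purged={a.com}
Op 16: insert b.com -> 10.0.0.2 (expiry=35+1=36). clock=35
Op 17: insert a.com -> 10.0.0.3 (expiry=35+8=43). clock=35
Op 18: insert b.com -> 10.0.0.8 (expiry=35+11=46). clock=35
Op 19: tick 6 -> clock=41.
Op 20: tick 1 -> clock=42.
Op 21: tick 5 -> clock=47. purged={a.com,b.com}
Op 22: tick 2 -> clock=49.
lookup a.com: not in cache (expired or never inserted)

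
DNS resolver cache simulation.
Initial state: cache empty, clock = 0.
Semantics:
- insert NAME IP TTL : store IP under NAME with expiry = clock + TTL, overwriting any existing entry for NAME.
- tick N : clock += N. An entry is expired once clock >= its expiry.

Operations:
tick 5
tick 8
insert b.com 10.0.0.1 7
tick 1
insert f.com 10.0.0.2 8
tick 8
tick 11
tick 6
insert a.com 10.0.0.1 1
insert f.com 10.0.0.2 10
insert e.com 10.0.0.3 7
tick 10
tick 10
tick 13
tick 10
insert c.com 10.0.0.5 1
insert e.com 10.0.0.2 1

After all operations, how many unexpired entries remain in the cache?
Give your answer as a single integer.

Op 1: tick 5 -> clock=5.
Op 2: tick 8 -> clock=13.
Op 3: insert b.com -> 10.0.0.1 (expiry=13+7=20). clock=13
Op 4: tick 1 -> clock=14.
Op 5: insert f.com -> 10.0.0.2 (expiry=14+8=22). clock=14
Op 6: tick 8 -> clock=22. purged={b.com,f.com}
Op 7: tick 11 -> clock=33.
Op 8: tick 6 -> clock=39.
Op 9: insert a.com -> 10.0.0.1 (expiry=39+1=40). clock=39
Op 10: insert f.com -> 10.0.0.2 (expiry=39+10=49). clock=39
Op 11: insert e.com -> 10.0.0.3 (expiry=39+7=46). clock=39
Op 12: tick 10 -> clock=49. purged={a.com,e.com,f.com}
Op 13: tick 10 -> clock=59.
Op 14: tick 13 -> clock=72.
Op 15: tick 10 -> clock=82.
Op 16: insert c.com -> 10.0.0.5 (expiry=82+1=83). clock=82
Op 17: insert e.com -> 10.0.0.2 (expiry=82+1=83). clock=82
Final cache (unexpired): {c.com,e.com} -> size=2

Answer: 2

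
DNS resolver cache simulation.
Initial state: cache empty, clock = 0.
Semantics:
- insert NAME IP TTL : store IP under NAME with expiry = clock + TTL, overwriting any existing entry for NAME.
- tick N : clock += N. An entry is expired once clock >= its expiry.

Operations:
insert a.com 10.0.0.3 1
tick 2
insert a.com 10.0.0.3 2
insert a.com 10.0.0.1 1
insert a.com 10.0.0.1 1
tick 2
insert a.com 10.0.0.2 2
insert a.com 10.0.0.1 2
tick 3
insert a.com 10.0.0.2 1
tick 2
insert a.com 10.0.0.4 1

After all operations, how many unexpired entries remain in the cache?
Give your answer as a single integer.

Op 1: insert a.com -> 10.0.0.3 (expiry=0+1=1). clock=0
Op 2: tick 2 -> clock=2. purged={a.com}
Op 3: insert a.com -> 10.0.0.3 (expiry=2+2=4). clock=2
Op 4: insert a.com -> 10.0.0.1 (expiry=2+1=3). clock=2
Op 5: insert a.com -> 10.0.0.1 (expiry=2+1=3). clock=2
Op 6: tick 2 -> clock=4. purged={a.com}
Op 7: insert a.com -> 10.0.0.2 (expiry=4+2=6). clock=4
Op 8: insert a.com -> 10.0.0.1 (expiry=4+2=6). clock=4
Op 9: tick 3 -> clock=7. purged={a.com}
Op 10: insert a.com -> 10.0.0.2 (expiry=7+1=8). clock=7
Op 11: tick 2 -> clock=9. purged={a.com}
Op 12: insert a.com -> 10.0.0.4 (expiry=9+1=10). clock=9
Final cache (unexpired): {a.com} -> size=1

Answer: 1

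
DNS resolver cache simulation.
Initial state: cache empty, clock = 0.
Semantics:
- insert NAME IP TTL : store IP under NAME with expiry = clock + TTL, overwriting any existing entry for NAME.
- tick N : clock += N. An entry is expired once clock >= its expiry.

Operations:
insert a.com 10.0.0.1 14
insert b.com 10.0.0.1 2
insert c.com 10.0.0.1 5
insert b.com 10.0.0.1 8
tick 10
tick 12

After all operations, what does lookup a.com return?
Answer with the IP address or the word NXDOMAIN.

Op 1: insert a.com -> 10.0.0.1 (expiry=0+14=14). clock=0
Op 2: insert b.com -> 10.0.0.1 (expiry=0+2=2). clock=0
Op 3: insert c.com -> 10.0.0.1 (expiry=0+5=5). clock=0
Op 4: insert b.com -> 10.0.0.1 (expiry=0+8=8). clock=0
Op 5: tick 10 -> clock=10. purged={b.com,c.com}
Op 6: tick 12 -> clock=22. purged={a.com}
lookup a.com: not in cache (expired or never inserted)

Answer: NXDOMAIN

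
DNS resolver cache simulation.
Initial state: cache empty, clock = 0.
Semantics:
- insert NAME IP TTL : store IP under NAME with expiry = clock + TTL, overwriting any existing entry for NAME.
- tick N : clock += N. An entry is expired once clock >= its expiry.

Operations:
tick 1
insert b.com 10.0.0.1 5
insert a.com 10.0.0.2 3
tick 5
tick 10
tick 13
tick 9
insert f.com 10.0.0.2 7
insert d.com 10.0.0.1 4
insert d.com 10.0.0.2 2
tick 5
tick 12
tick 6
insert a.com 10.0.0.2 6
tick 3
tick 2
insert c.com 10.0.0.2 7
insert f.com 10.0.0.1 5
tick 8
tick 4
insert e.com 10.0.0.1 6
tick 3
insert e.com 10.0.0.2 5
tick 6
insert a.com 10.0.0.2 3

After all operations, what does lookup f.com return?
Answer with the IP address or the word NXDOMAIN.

Answer: NXDOMAIN

Derivation:
Op 1: tick 1 -> clock=1.
Op 2: insert b.com -> 10.0.0.1 (expiry=1+5=6). clock=1
Op 3: insert a.com -> 10.0.0.2 (expiry=1+3=4). clock=1
Op 4: tick 5 -> clock=6. purged={a.com,b.com}
Op 5: tick 10 -> clock=16.
Op 6: tick 13 -> clock=29.
Op 7: tick 9 -> clock=38.
Op 8: insert f.com -> 10.0.0.2 (expiry=38+7=45). clock=38
Op 9: insert d.com -> 10.0.0.1 (expiry=38+4=42). clock=38
Op 10: insert d.com -> 10.0.0.2 (expiry=38+2=40). clock=38
Op 11: tick 5 -> clock=43. purged={d.com}
Op 12: tick 12 -> clock=55. purged={f.com}
Op 13: tick 6 -> clock=61.
Op 14: insert a.com -> 10.0.0.2 (expiry=61+6=67). clock=61
Op 15: tick 3 -> clock=64.
Op 16: tick 2 -> clock=66.
Op 17: insert c.com -> 10.0.0.2 (expiry=66+7=73). clock=66
Op 18: insert f.com -> 10.0.0.1 (expiry=66+5=71). clock=66
Op 19: tick 8 -> clock=74. purged={a.com,c.com,f.com}
Op 20: tick 4 -> clock=78.
Op 21: insert e.com -> 10.0.0.1 (expiry=78+6=84). clock=78
Op 22: tick 3 -> clock=81.
Op 23: insert e.com -> 10.0.0.2 (expiry=81+5=86). clock=81
Op 24: tick 6 -> clock=87. purged={e.com}
Op 25: insert a.com -> 10.0.0.2 (expiry=87+3=90). clock=87
lookup f.com: not in cache (expired or never inserted)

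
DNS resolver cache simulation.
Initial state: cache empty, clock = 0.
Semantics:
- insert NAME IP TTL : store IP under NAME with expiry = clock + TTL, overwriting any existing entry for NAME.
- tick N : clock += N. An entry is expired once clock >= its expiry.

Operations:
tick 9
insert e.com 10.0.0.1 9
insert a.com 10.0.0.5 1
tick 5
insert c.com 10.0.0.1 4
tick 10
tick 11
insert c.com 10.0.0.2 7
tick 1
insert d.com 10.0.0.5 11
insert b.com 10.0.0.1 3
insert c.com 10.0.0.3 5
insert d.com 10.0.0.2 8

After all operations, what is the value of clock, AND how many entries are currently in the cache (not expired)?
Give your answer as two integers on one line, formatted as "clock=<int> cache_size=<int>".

Op 1: tick 9 -> clock=9.
Op 2: insert e.com -> 10.0.0.1 (expiry=9+9=18). clock=9
Op 3: insert a.com -> 10.0.0.5 (expiry=9+1=10). clock=9
Op 4: tick 5 -> clock=14. purged={a.com}
Op 5: insert c.com -> 10.0.0.1 (expiry=14+4=18). clock=14
Op 6: tick 10 -> clock=24. purged={c.com,e.com}
Op 7: tick 11 -> clock=35.
Op 8: insert c.com -> 10.0.0.2 (expiry=35+7=42). clock=35
Op 9: tick 1 -> clock=36.
Op 10: insert d.com -> 10.0.0.5 (expiry=36+11=47). clock=36
Op 11: insert b.com -> 10.0.0.1 (expiry=36+3=39). clock=36
Op 12: insert c.com -> 10.0.0.3 (expiry=36+5=41). clock=36
Op 13: insert d.com -> 10.0.0.2 (expiry=36+8=44). clock=36
Final clock = 36
Final cache (unexpired): {b.com,c.com,d.com} -> size=3

Answer: clock=36 cache_size=3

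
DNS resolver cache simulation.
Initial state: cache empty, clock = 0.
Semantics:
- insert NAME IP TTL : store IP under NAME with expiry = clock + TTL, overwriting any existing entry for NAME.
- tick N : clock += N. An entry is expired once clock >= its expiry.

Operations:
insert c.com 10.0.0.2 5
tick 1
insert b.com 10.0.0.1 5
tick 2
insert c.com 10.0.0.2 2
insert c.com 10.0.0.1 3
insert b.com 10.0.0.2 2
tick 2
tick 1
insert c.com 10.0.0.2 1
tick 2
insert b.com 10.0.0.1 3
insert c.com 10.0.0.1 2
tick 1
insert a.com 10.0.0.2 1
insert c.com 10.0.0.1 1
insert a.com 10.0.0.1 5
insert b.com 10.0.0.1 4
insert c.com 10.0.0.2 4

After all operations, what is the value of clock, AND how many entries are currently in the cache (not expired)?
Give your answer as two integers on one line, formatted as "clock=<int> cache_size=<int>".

Op 1: insert c.com -> 10.0.0.2 (expiry=0+5=5). clock=0
Op 2: tick 1 -> clock=1.
Op 3: insert b.com -> 10.0.0.1 (expiry=1+5=6). clock=1
Op 4: tick 2 -> clock=3.
Op 5: insert c.com -> 10.0.0.2 (expiry=3+2=5). clock=3
Op 6: insert c.com -> 10.0.0.1 (expiry=3+3=6). clock=3
Op 7: insert b.com -> 10.0.0.2 (expiry=3+2=5). clock=3
Op 8: tick 2 -> clock=5. purged={b.com}
Op 9: tick 1 -> clock=6. purged={c.com}
Op 10: insert c.com -> 10.0.0.2 (expiry=6+1=7). clock=6
Op 11: tick 2 -> clock=8. purged={c.com}
Op 12: insert b.com -> 10.0.0.1 (expiry=8+3=11). clock=8
Op 13: insert c.com -> 10.0.0.1 (expiry=8+2=10). clock=8
Op 14: tick 1 -> clock=9.
Op 15: insert a.com -> 10.0.0.2 (expiry=9+1=10). clock=9
Op 16: insert c.com -> 10.0.0.1 (expiry=9+1=10). clock=9
Op 17: insert a.com -> 10.0.0.1 (expiry=9+5=14). clock=9
Op 18: insert b.com -> 10.0.0.1 (expiry=9+4=13). clock=9
Op 19: insert c.com -> 10.0.0.2 (expiry=9+4=13). clock=9
Final clock = 9
Final cache (unexpired): {a.com,b.com,c.com} -> size=3

Answer: clock=9 cache_size=3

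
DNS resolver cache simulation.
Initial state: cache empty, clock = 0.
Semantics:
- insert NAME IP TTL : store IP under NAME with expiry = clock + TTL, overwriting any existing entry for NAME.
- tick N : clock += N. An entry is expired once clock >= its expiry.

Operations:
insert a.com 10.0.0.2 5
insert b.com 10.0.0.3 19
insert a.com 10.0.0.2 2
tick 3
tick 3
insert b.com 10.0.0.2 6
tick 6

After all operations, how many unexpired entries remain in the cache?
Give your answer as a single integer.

Op 1: insert a.com -> 10.0.0.2 (expiry=0+5=5). clock=0
Op 2: insert b.com -> 10.0.0.3 (expiry=0+19=19). clock=0
Op 3: insert a.com -> 10.0.0.2 (expiry=0+2=2). clock=0
Op 4: tick 3 -> clock=3. purged={a.com}
Op 5: tick 3 -> clock=6.
Op 6: insert b.com -> 10.0.0.2 (expiry=6+6=12). clock=6
Op 7: tick 6 -> clock=12. purged={b.com}
Final cache (unexpired): {} -> size=0

Answer: 0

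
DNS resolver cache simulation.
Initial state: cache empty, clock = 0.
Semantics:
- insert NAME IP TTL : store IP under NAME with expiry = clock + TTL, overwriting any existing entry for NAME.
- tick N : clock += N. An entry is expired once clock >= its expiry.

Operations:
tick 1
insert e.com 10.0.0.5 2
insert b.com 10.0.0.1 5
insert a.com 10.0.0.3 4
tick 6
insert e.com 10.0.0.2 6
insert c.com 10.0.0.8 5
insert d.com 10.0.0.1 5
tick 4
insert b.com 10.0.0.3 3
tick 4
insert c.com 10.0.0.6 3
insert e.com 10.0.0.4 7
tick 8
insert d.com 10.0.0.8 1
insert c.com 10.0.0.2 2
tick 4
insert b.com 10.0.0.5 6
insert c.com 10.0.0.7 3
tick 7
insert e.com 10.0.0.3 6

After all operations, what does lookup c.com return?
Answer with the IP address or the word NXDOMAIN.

Answer: NXDOMAIN

Derivation:
Op 1: tick 1 -> clock=1.
Op 2: insert e.com -> 10.0.0.5 (expiry=1+2=3). clock=1
Op 3: insert b.com -> 10.0.0.1 (expiry=1+5=6). clock=1
Op 4: insert a.com -> 10.0.0.3 (expiry=1+4=5). clock=1
Op 5: tick 6 -> clock=7. purged={a.com,b.com,e.com}
Op 6: insert e.com -> 10.0.0.2 (expiry=7+6=13). clock=7
Op 7: insert c.com -> 10.0.0.8 (expiry=7+5=12). clock=7
Op 8: insert d.com -> 10.0.0.1 (expiry=7+5=12). clock=7
Op 9: tick 4 -> clock=11.
Op 10: insert b.com -> 10.0.0.3 (expiry=11+3=14). clock=11
Op 11: tick 4 -> clock=15. purged={b.com,c.com,d.com,e.com}
Op 12: insert c.com -> 10.0.0.6 (expiry=15+3=18). clock=15
Op 13: insert e.com -> 10.0.0.4 (expiry=15+7=22). clock=15
Op 14: tick 8 -> clock=23. purged={c.com,e.com}
Op 15: insert d.com -> 10.0.0.8 (expiry=23+1=24). clock=23
Op 16: insert c.com -> 10.0.0.2 (expiry=23+2=25). clock=23
Op 17: tick 4 -> clock=27. purged={c.com,d.com}
Op 18: insert b.com -> 10.0.0.5 (expiry=27+6=33). clock=27
Op 19: insert c.com -> 10.0.0.7 (expiry=27+3=30). clock=27
Op 20: tick 7 -> clock=34. purged={b.com,c.com}
Op 21: insert e.com -> 10.0.0.3 (expiry=34+6=40). clock=34
lookup c.com: not in cache (expired or never inserted)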